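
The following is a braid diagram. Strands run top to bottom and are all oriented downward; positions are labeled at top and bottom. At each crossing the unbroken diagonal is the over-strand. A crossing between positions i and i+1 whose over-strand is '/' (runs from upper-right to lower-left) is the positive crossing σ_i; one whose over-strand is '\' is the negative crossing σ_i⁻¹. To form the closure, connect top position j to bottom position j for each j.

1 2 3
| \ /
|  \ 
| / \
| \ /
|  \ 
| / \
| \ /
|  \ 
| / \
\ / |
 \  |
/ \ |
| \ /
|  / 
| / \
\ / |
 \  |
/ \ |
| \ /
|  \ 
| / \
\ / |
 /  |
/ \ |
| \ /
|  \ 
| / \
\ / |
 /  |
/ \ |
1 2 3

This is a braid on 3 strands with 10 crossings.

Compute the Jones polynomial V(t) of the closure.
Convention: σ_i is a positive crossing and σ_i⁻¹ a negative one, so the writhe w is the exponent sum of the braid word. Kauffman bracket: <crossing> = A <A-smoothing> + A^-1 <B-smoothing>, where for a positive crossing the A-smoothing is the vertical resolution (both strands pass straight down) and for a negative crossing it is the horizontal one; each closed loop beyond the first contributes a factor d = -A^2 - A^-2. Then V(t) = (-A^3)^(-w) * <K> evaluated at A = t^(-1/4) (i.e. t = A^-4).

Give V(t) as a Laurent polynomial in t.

Reading the diagram top to bottom ('/'-over between positions i,i+1 = s_i, '\'-over = s_i^-1): braid word = s2^-1 s2^-1 s2^-1 s1^-1 s2 s1^-1 s2^-1 s1 s2^-1 s1.
Braid: s2^-1 s2^-1 s2^-1 s1^-1 s2 s1^-1 s2^-1 s1 s2^-1 s1 on 3 strands, 10 crossings.
Writhe w = (#positive) - (#negative) = 3 - 7 = -4.
Enumerate smoothing states for the bracket polynomial. There are 2^10 = 1024 states.
Smooth each crossing (0=||, 1=⌣⌢); contribution A^(Σ sign_k(1-2s_k)) * d^(L-1).
Tabulate the states by total A-exponent and number of loops L (A-exp: L × count):
  A^10: L=6 ×1
  A^8: L=5 ×10
  A^6: L=4 ×41, L=6 ×4
  A^4: L=3 ×88, L=5 ×31, L=7 ×1
  A^2: L=2 ×102, L=4 ×99, L=6 ×9
  A^0: L=1 ×54, L=3 ×162, L=5 ×36
  A^-2: L=2 ×134, L=4 ×74, L=6 ×2
  A^-4: L=1 ×30, L=3 ×82, L=5 ×8
  A^-6: L=2 ×32, L=4 ×13
  A^-8: L=1 ×3, L=3 ×7
  A^-10: L=2 ×1
Each group contributes A^e * Σ count * d^(L-1):
Powers of d = -A^2 - A^-2: d^2 = A^4 + 2 + A^-4; d^3 = -A^6 - 3*A^2 - 3*A^-2 - A^-6; d^4 = A^8 + 4*A^4 + 6 + 4*A^-4 + A^-8; d^5 = -A^10 - 5*A^6 - 10*A^2 - 10*A^-2 - 5*A^-6 - A^-10; d^6 = A^12 + 6*A^8 + 15*A^4 + 20 + 15*A^-4 + 6*A^-8 + A^-12.
  A^10 * (d^5) = -A^20 - 5*A^16 - 10*A^12 - 10*A^8 - 5*A^4 - 1
  A^8 * (10*d^4) = 10*A^16 + 40*A^12 + 60*A^8 + 40*A^4 + 10
  A^6 * (41*d^3 + 4*d^5) = -4*A^16 - 61*A^12 - 163*A^8 - 163*A^4 - 61 - 4*A^-4
  A^4 * (88*d^2 + 31*d^4 + d^6) = A^16 + 37*A^12 + 227*A^8 + 382*A^4 + 227 + 37*A^-4 + A^-8
  A^2 * (102*d + 99*d^3 + 9*d^5) = -9*A^12 - 144*A^8 - 489*A^4 - 489 - 144*A^-4 - 9*A^-8
  A^0 * (54 + 162*d^2 + 36*d^4) = 36*A^8 + 306*A^4 + 594 + 306*A^-4 + 36*A^-8
  A^-2 * (134*d + 74*d^3 + 2*d^5) = -2*A^8 - 84*A^4 - 376 - 376*A^-4 - 84*A^-8 - 2*A^-12
  A^-4 * (30 + 82*d^2 + 8*d^4) = 8*A^4 + 114 + 242*A^-4 + 114*A^-8 + 8*A^-12
  A^-6 * (32*d + 13*d^3) = -13 - 71*A^-4 - 71*A^-8 - 13*A^-12
  A^-8 * (3 + 7*d^2) = 7*A^-4 + 17*A^-8 + 7*A^-12
  A^-10 * (d) = -A^-8 - A^-12
Summing the groups: <K> = -A^20 + 2*A^16 - 3*A^12 + 4*A^8 - 5*A^4 + 5 - 3*A^-4 + 3*A^-8 - A^-12
Normalise by the writhe: (-A^3)^(-w) = (-A^3)^(4) = A^12, so f(A) = A^12 * <K> = -A^32 + 2*A^28 - 3*A^24 + 4*A^20 - 5*A^16 + 5*A^12 - 3*A^8 + 3*A^4 - 1.
Substitute A = t^(-1/4), i.e. A^e → t^(-e/4): V(t) = -1 + 3*t^-1 - 3*t^-2 + 5*t^-3 - 5*t^-4 + 4*t^-5 - 3*t^-6 + 2*t^-7 - t^-8

Answer: -1 + 3*t^-1 - 3*t^-2 + 5*t^-3 - 5*t^-4 + 4*t^-5 - 3*t^-6 + 2*t^-7 - t^-8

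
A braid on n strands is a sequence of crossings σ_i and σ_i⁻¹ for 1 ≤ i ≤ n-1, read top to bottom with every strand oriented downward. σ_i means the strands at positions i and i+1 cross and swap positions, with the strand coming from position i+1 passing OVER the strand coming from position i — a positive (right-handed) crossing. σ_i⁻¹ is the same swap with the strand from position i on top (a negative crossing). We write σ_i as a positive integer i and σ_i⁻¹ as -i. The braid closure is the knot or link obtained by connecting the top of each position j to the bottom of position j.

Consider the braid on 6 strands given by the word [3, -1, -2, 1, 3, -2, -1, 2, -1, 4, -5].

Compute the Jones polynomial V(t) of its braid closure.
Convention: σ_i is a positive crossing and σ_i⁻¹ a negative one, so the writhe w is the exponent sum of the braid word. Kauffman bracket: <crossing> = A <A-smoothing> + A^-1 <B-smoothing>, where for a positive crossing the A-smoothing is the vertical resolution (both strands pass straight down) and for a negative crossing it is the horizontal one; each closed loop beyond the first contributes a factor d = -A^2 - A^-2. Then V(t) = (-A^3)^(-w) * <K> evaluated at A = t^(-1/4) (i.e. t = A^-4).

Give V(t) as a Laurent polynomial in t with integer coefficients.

t^2 - 2*t + 3 - 3*t^-1 + 3*t^-2 - 2*t^-3 + 2*t^-4 - t^-5

Derivation:
The presented braid s3 s1^-1 s2^-1 s1 s3 s2^-1 s1^-1 s2 s1^-1 s4 s5^-1 on 6 strands reduces by inverse Markov moves (closure unchanged at each step):
  Destabilize: the word has the form β·s5^-1 where s5^-1 occurs only as the final letter (β ∈ B_5); drop it and the last strand → 5 strands.
  Destabilize: the word has the form β·s4 where s4 occurs only as the final letter (β ∈ B_4); drop it and the last strand → 4 strands.
Reduced to β = s3 s1^-1 s2^-1 s1 s3 s2^-1 s1^-1 s2 s1^-1 on 4 strands, 9 crossings.
Compute on β:
Braid: s3 s1^-1 s2^-1 s1 s3 s2^-1 s1^-1 s2 s1^-1 on 4 strands, 9 crossings.
Writhe w = (#positive) - (#negative) = 4 - 5 = -1.
State-sum expansion of <K>. There are 2^9 = 512 states.
Each crossing splits two ways (0=vertical, 1=horizontal). The state's weight is A^(#A-smoothings - #B-smoothings) * d^(loops - 1).
Tabulate the states by total A-exponent and number of loops L (A-exp: L × count):
  A^9: L=5 ×1
  A^7: L=4 ×9
  A^5: L=3 ×32, L=5 ×4
  A^3: L=2 ×53, L=4 ×30, L=6 ×1
  A^1: L=1 ×35, L=3 ×80, L=5 ×11
  A^-1: L=2 ×86, L=4 ×39, L=6 ×1
  A^-3: L=1 ×21, L=3 ×58, L=5 ×5
  A^-5: L=2 ×26, L=4 ×10
  A^-7: L=1 ×3, L=3 ×6
  A^-9: L=2 ×1
Each group contributes A^e * Σ count * d^(L-1):
Powers of d = -A^2 - A^-2: d^2 = A^4 + 2 + A^-4; d^3 = -A^6 - 3*A^2 - 3*A^-2 - A^-6; d^4 = A^8 + 4*A^4 + 6 + 4*A^-4 + A^-8; d^5 = -A^10 - 5*A^6 - 10*A^2 - 10*A^-2 - 5*A^-6 - A^-10.
  A^9 * (d^4) = A^17 + 4*A^13 + 6*A^9 + 4*A^5 + A
  A^7 * (9*d^3) = -9*A^13 - 27*A^9 - 27*A^5 - 9*A
  A^5 * (32*d^2 + 4*d^4) = 4*A^13 + 48*A^9 + 88*A^5 + 48*A + 4*A^-3
  A^3 * (53*d + 30*d^3 + d^5) = -A^13 - 35*A^9 - 153*A^5 - 153*A - 35*A^-3 - A^-7
  A^1 * (35 + 80*d^2 + 11*d^4) = 11*A^9 + 124*A^5 + 261*A + 124*A^-3 + 11*A^-7
  A^-1 * (86*d + 39*d^3 + d^5) = -A^9 - 44*A^5 - 213*A - 213*A^-3 - 44*A^-7 - A^-11
  A^-3 * (21 + 58*d^2 + 5*d^4) = 5*A^5 + 78*A + 167*A^-3 + 78*A^-7 + 5*A^-11
  A^-5 * (26*d + 10*d^3) = -10*A - 56*A^-3 - 56*A^-7 - 10*A^-11
  A^-7 * (3 + 6*d^2) = 6*A^-3 + 15*A^-7 + 6*A^-11
  A^-9 * (d) = -A^-7 - A^-11
Summing the groups: <K> = A^17 - 2*A^13 + 2*A^9 - 3*A^5 + 3*A - 3*A^-3 + 2*A^-7 - A^-11
Normalise by the writhe: (-A^3)^(-w) = (-A^3)^(1) = -A^3, so f(A) = -A^3 * <K> = -A^20 + 2*A^16 - 2*A^12 + 3*A^8 - 3*A^4 + 3 - 2*A^-4 + A^-8.
Substitute A = t^(-1/4), i.e. A^e → t^(-e/4): V(t) = t^2 - 2*t + 3 - 3*t^-1 + 3*t^-2 - 2*t^-3 + 2*t^-4 - t^-5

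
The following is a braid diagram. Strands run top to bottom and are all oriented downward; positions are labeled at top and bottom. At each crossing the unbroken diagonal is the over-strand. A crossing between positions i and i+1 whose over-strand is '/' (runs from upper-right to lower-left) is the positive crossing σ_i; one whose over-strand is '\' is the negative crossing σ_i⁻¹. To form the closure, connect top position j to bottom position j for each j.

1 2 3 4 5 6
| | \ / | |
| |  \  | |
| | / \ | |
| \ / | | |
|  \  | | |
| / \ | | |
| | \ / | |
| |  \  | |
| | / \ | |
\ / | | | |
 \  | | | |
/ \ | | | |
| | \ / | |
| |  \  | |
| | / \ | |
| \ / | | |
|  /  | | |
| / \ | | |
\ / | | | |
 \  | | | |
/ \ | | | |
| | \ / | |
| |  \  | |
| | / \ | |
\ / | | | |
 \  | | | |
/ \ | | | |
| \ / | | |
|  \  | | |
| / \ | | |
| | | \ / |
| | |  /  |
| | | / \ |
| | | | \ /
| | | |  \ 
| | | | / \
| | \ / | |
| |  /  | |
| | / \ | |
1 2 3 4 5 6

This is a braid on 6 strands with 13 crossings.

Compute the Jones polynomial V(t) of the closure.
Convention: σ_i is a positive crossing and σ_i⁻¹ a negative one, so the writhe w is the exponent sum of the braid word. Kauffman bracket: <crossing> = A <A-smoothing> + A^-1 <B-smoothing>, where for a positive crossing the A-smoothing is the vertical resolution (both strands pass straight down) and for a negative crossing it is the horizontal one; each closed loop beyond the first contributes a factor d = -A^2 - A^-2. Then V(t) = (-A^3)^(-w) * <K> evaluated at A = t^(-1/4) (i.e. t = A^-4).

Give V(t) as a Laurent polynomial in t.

t^-2 - 2*t^-3 + 5*t^-4 - 5*t^-5 + 6*t^-6 - 6*t^-7 + 4*t^-8 - 3*t^-9 + t^-10

Derivation:
Reading the diagram top to bottom ('/'-over between positions i,i+1 = s_i, '\'-over = s_i^-1): braid word = s3^-1 s2^-1 s3^-1 s1^-1 s3^-1 s2 s1^-1 s3^-1 s1^-1 s2^-1 s4 s5^-1 s3.
The presented braid s3^-1 s2^-1 s3^-1 s1^-1 s3^-1 s2 s1^-1 s3^-1 s1^-1 s2^-1 s4 s5^-1 s3 on 6 strands reduces by inverse Markov moves (closure unchanged at each step):
  Deconjugate: the word is γ·β·γ⁻¹ with γ = s3^-1 (prefix) and γ⁻¹ = s3 (suffix); strip both.
  Destabilize: the word has the form β·s5^-1 where s5^-1 occurs only as the final letter (β ∈ B_5); drop it and the last strand → 5 strands.
  Destabilize: the word has the form β·s4 where s4 occurs only as the final letter (β ∈ B_4); drop it and the last strand → 4 strands.
Reduced to β = s2^-1 s3^-1 s1^-1 s3^-1 s2 s1^-1 s3^-1 s1^-1 s2^-1 on 4 strands, 9 crossings.
Compute on β:
Braid: s2^-1 s3^-1 s1^-1 s3^-1 s2 s1^-1 s3^-1 s1^-1 s2^-1 on 4 strands, 9 crossings.
Writhe w = (#positive) - (#negative) = 1 - 8 = -7.
Enumerate smoothing states for the bracket polynomial. There are 2^9 = 512 states.
Smooth each crossing (0=||, 1=⌣⌢); contribution A^(Σ sign_k(1-2s_k)) * d^(L-1).
Tabulate the states by total A-exponent and number of loops L (A-exp: L × count):
  A^9: L=6 ×1
  A^7: L=5 ×9
  A^5: L=4 ×35, L=6 ×1
  A^3: L=3 ×74, L=5 ×10
  A^1: L=2 ×85, L=4 ×41
  A^-1: L=1 ×42, L=3 ×80, L=5 ×4
  A^-3: L=2 ×65, L=4 ×19
  A^-5: L=1 ×9, L=3 ×26, L=5 ×1
  A^-7: L=2 ×6, L=4 ×3
  A^-9: L=3 ×1
Each group contributes A^e * Σ count * d^(L-1):
Powers of d = -A^2 - A^-2: d^2 = A^4 + 2 + A^-4; d^3 = -A^6 - 3*A^2 - 3*A^-2 - A^-6; d^4 = A^8 + 4*A^4 + 6 + 4*A^-4 + A^-8; d^5 = -A^10 - 5*A^6 - 10*A^2 - 10*A^-2 - 5*A^-6 - A^-10.
  A^9 * (d^5) = -A^19 - 5*A^15 - 10*A^11 - 10*A^7 - 5*A^3 - A^-1
  A^7 * (9*d^4) = 9*A^15 + 36*A^11 + 54*A^7 + 36*A^3 + 9*A^-1
  A^5 * (35*d^3 + d^5) = -A^15 - 40*A^11 - 115*A^7 - 115*A^3 - 40*A^-1 - A^-5
  A^3 * (74*d^2 + 10*d^4) = 10*A^11 + 114*A^7 + 208*A^3 + 114*A^-1 + 10*A^-5
  A^1 * (85*d + 41*d^3) = -41*A^7 - 208*A^3 - 208*A^-1 - 41*A^-5
  A^-1 * (42 + 80*d^2 + 4*d^4) = 4*A^7 + 96*A^3 + 226*A^-1 + 96*A^-5 + 4*A^-9
  A^-3 * (65*d + 19*d^3) = -19*A^3 - 122*A^-1 - 122*A^-5 - 19*A^-9
  A^-5 * (9 + 26*d^2 + d^4) = A^3 + 30*A^-1 + 67*A^-5 + 30*A^-9 + A^-13
  A^-7 * (6*d + 3*d^3) = -3*A^-1 - 15*A^-5 - 15*A^-9 - 3*A^-13
  A^-9 * (d^2) = A^-5 + 2*A^-9 + A^-13
Summing the groups: <K> = -A^19 + 3*A^15 - 4*A^11 + 6*A^7 - 6*A^3 + 5*A^-1 - 5*A^-5 + 2*A^-9 - A^-13
Normalise by the writhe: (-A^3)^(-w) = (-A^3)^(7) = -A^21, so f(A) = -A^21 * <K> = A^40 - 3*A^36 + 4*A^32 - 6*A^28 + 6*A^24 - 5*A^20 + 5*A^16 - 2*A^12 + A^8.
Substitute A = t^(-1/4), i.e. A^e → t^(-e/4): V(t) = t^-2 - 2*t^-3 + 5*t^-4 - 5*t^-5 + 6*t^-6 - 6*t^-7 + 4*t^-8 - 3*t^-9 + t^-10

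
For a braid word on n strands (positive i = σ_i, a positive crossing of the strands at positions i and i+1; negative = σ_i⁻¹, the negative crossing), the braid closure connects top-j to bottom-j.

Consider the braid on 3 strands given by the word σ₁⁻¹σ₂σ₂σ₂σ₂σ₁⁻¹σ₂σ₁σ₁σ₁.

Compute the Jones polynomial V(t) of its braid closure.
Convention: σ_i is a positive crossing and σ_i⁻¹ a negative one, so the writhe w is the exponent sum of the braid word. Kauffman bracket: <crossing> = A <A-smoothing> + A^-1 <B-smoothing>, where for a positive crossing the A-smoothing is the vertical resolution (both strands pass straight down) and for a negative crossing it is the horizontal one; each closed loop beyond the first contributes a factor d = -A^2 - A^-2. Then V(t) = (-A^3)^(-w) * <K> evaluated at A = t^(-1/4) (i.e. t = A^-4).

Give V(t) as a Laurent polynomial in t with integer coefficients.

The presented braid s1^-1 s2 s2 s2 s2 s1^-1 s2 s1 s1 s1 on 3 strands reduces by inverse Markov moves (closure unchanged at each step):
  Deconjugate: the word is γ·β·γ⁻¹ with γ = s1^-1 (prefix) and γ⁻¹ = s1 (suffix); strip both.
Reduced to β = s2 s2 s2 s2 s1^-1 s2 s1 s1 on 3 strands, 8 crossings.
Compute on β:
Braid: s2 s2 s2 s2 s1^-1 s2 s1 s1 on 3 strands, 8 crossings.
Writhe w = (#positive) - (#negative) = 7 - 1 = 6.
Computing the Kauffman bracket via state sum. There are 2^8 = 256 states.
Smooth each crossing (0=||, 1=⌣⌢); contribution A^(Σ sign_k(1-2s_k)) * d^(L-1).
Tabulate the states by total A-exponent and number of loops L (A-exp: L × count):
  A^8: L=2 ×1
  A^6: L=1 ×5, L=3 ×3
  A^4: L=2 ×27, L=4 ×1
  A^2: L=1 ×18, L=3 ×38
  A^0: L=2 ×41, L=4 ×29
  A^-2: L=3 ×44, L=5 ×12
  A^-4: L=4 ×26, L=6 ×2
  A^-6: L=5 ×8
  A^-8: L=6 ×1
Each group contributes A^e * Σ count * d^(L-1):
Powers of d = -A^2 - A^-2: d^2 = A^4 + 2 + A^-4; d^3 = -A^6 - 3*A^2 - 3*A^-2 - A^-6; d^4 = A^8 + 4*A^4 + 6 + 4*A^-4 + A^-8; d^5 = -A^10 - 5*A^6 - 10*A^2 - 10*A^-2 - 5*A^-6 - A^-10.
  A^8 * (d) = -A^10 - A^6
  A^6 * (5 + 3*d^2) = 3*A^10 + 11*A^6 + 3*A^2
  A^4 * (27*d + d^3) = -A^10 - 30*A^6 - 30*A^2 - A^-2
  A^2 * (18 + 38*d^2) = 38*A^6 + 94*A^2 + 38*A^-2
  A^0 * (41*d + 29*d^3) = -29*A^6 - 128*A^2 - 128*A^-2 - 29*A^-6
  A^-2 * (44*d^2 + 12*d^4) = 12*A^6 + 92*A^2 + 160*A^-2 + 92*A^-6 + 12*A^-10
  A^-4 * (26*d^3 + 2*d^5) = -2*A^6 - 36*A^2 - 98*A^-2 - 98*A^-6 - 36*A^-10 - 2*A^-14
  A^-6 * (8*d^4) = 8*A^2 + 32*A^-2 + 48*A^-6 + 32*A^-10 + 8*A^-14
  A^-8 * (d^5) = -A^2 - 5*A^-2 - 10*A^-6 - 10*A^-10 - 5*A^-14 - A^-18
Summing the groups: <K> = A^10 - A^6 + 2*A^2 - 2*A^-2 + 3*A^-6 - 2*A^-10 + A^-14 - A^-18
Normalise by the writhe: (-A^3)^(-w) = (-A^3)^(-6) = A^-18, so f(A) = A^-18 * <K> = A^-8 - A^-12 + 2*A^-16 - 2*A^-20 + 3*A^-24 - 2*A^-28 + A^-32 - A^-36.
Substitute A = t^(-1/4), i.e. A^e → t^(-e/4): V(t) = -t^9 + t^8 - 2*t^7 + 3*t^6 - 2*t^5 + 2*t^4 - t^3 + t^2

Answer: -t^9 + t^8 - 2*t^7 + 3*t^6 - 2*t^5 + 2*t^4 - t^3 + t^2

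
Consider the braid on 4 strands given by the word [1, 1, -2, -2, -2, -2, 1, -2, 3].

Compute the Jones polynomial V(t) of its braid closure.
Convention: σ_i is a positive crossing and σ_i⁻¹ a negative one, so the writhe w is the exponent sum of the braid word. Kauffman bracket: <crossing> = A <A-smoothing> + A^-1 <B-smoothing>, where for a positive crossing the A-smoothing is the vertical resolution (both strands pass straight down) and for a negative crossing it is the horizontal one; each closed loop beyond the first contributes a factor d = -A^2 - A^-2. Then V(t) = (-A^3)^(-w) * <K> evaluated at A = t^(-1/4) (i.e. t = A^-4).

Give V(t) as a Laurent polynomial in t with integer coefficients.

-t^2 + 2*t - 2 + 4*t^-1 - 4*t^-2 + 4*t^-3 - 3*t^-4 + 2*t^-5 - t^-6

Derivation:
The presented braid s1 s1 s2^-1 s2^-1 s2^-1 s2^-1 s1 s2^-1 s3 on 4 strands reduces by inverse Markov moves (closure unchanged at each step):
  Destabilize: the word has the form β·s3 where s3 occurs only as the final letter (β ∈ B_3); drop it and the last strand → 3 strands.
Reduced to β = s1 s1 s2^-1 s2^-1 s2^-1 s2^-1 s1 s2^-1 on 3 strands, 8 crossings.
Compute on β:
Braid: s1 s1 s2^-1 s2^-1 s2^-1 s2^-1 s1 s2^-1 on 3 strands, 8 crossings.
Writhe w = (#positive) - (#negative) = 3 - 5 = -2.
Computing the Kauffman bracket via state sum. There are 2^8 = 256 states.
For each crossing: s=0 is the vertical smoothing, s=1 horizontal. Crossing k contributes A^(sign_k * (1 - 2*s_k)); loop factor d = -A^2 - A^-2.
Tabulate the states by total A-exponent and number of loops L (A-exp: L × count):
  A^8: L=6 ×1
  A^6: L=5 ×8
  A^4: L=4 ×27, L=6 ×1
  A^2: L=3 ×48, L=5 ×8
  A^0: L=2 ×47, L=4 ×22, L=6 ×1
  A^-2: L=1 ×23, L=3 ×29, L=5 ×4
  A^-4: L=2 ×22, L=4 ×6
  A^-6: L=3 ×8
  A^-8: L=4 ×1
Each group contributes A^e * Σ count * d^(L-1):
Powers of d = -A^2 - A^-2: d^2 = A^4 + 2 + A^-4; d^3 = -A^6 - 3*A^2 - 3*A^-2 - A^-6; d^4 = A^8 + 4*A^4 + 6 + 4*A^-4 + A^-8; d^5 = -A^10 - 5*A^6 - 10*A^2 - 10*A^-2 - 5*A^-6 - A^-10.
  A^8 * (d^5) = -A^18 - 5*A^14 - 10*A^10 - 10*A^6 - 5*A^2 - A^-2
  A^6 * (8*d^4) = 8*A^14 + 32*A^10 + 48*A^6 + 32*A^2 + 8*A^-2
  A^4 * (27*d^3 + d^5) = -A^14 - 32*A^10 - 91*A^6 - 91*A^2 - 32*A^-2 - A^-6
  A^2 * (48*d^2 + 8*d^4) = 8*A^10 + 80*A^6 + 144*A^2 + 80*A^-2 + 8*A^-6
  A^0 * (47*d + 22*d^3 + d^5) = -A^10 - 27*A^6 - 123*A^2 - 123*A^-2 - 27*A^-6 - A^-10
  A^-2 * (23 + 29*d^2 + 4*d^4) = 4*A^6 + 45*A^2 + 105*A^-2 + 45*A^-6 + 4*A^-10
  A^-4 * (22*d + 6*d^3) = -6*A^2 - 40*A^-2 - 40*A^-6 - 6*A^-10
  A^-6 * (8*d^2) = 8*A^-2 + 16*A^-6 + 8*A^-10
  A^-8 * (d^3) = -A^-2 - 3*A^-6 - 3*A^-10 - A^-14
Summing the groups: <K> = -A^18 + 2*A^14 - 3*A^10 + 4*A^6 - 4*A^2 + 4*A^-2 - 2*A^-6 + 2*A^-10 - A^-14
Normalise by the writhe: (-A^3)^(-w) = (-A^3)^(2) = A^6, so f(A) = A^6 * <K> = -A^24 + 2*A^20 - 3*A^16 + 4*A^12 - 4*A^8 + 4*A^4 - 2 + 2*A^-4 - A^-8.
Substitute A = t^(-1/4), i.e. A^e → t^(-e/4): V(t) = -t^2 + 2*t - 2 + 4*t^-1 - 4*t^-2 + 4*t^-3 - 3*t^-4 + 2*t^-5 - t^-6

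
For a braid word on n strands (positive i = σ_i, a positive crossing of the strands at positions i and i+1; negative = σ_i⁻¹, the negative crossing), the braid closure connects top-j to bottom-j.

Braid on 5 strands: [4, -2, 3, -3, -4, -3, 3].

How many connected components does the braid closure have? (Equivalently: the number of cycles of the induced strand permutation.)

4

Derivation:
Track the strand permutation on 5 strands, starting from identity.
  step 1: s4 swaps positions 4,5 -> [1 2 3 5 4]
  step 2: s2^-1 swaps positions 2,3 -> [1 3 2 5 4]
  step 3: s3 swaps positions 3,4 -> [1 3 5 2 4]
  step 4: s3^-1 swaps positions 3,4 -> [1 3 2 5 4]
  step 5: s4^-1 swaps positions 4,5 -> [1 3 2 4 5]
  step 6: s3^-1 swaps positions 3,4 -> [1 3 4 2 5]
  step 7: s3 swaps positions 3,4 -> [1 3 2 4 5]
Final permutation (position -> original strand): [1 3 2 4 5]
Closure components = cycle count of this permutation = 4.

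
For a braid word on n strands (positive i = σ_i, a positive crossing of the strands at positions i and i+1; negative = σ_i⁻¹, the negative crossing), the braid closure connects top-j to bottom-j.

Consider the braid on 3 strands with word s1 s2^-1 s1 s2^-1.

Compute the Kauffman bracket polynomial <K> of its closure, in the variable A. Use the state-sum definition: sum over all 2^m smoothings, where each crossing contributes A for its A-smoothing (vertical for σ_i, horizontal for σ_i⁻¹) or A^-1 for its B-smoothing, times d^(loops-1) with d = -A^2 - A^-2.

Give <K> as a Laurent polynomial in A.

Braid: s1 s2^-1 s1 s2^-1 on 3 strands, 4 crossings.
Writhe w = (#positive) - (#negative) = 2 - 2 = 0.
Computing the Kauffman bracket via state sum. There are 2^4 = 16 states.
Each crossing splits two ways (0=vertical, 1=horizontal). The state's weight is A^(#A-smoothings - #B-smoothings) * d^(loops - 1).
  state 0000: A-exp=+0, loops=3, term = A^0 * d^2
  state 0001: A-exp=+2, loops=2, term = A^2 * d^1
  state 0010: A-exp=-2, loops=2, term = A^-2 * d^1
  state 0011: A-exp=+0, loops=1, term = A^0 * d^0
  state 0100: A-exp=+2, loops=2, term = A^2 * d^1
  state 0101: A-exp=+4, loops=3, term = A^4 * d^2
  state 0110: A-exp=+0, loops=1, term = A^0 * d^0
  state 0111: A-exp=+2, loops=2, term = A^2 * d^1
  state 1000: A-exp=-2, loops=2, term = A^-2 * d^1
  state 1001: A-exp=+0, loops=1, term = A^0 * d^0
  state 1010: A-exp=-4, loops=3, term = A^-4 * d^2
  state 1011: A-exp=-2, loops=2, term = A^-2 * d^1
  state 1100: A-exp=+0, loops=1, term = A^0 * d^0
  state 1101: A-exp=+2, loops=2, term = A^2 * d^1
  state 1110: A-exp=-2, loops=2, term = A^-2 * d^1
  state 1111: A-exp=+0, loops=1, term = A^0 * d^0
Collect the terms by A-exponent (count of states per loop number):
Powers of d = -A^2 - A^-2: d^2 = A^4 + 2 + A^-4.
  A^4 * (d^2) = A^8 + 2*A^4 + 1
  A^2 * (4*d) = -4*A^4 - 4
  A^0 * (5 + d^2) = A^4 + 7 + A^-4
  A^-2 * (4*d) = -4 - 4*A^-4
  A^-4 * (d^2) = 1 + 2*A^-4 + A^-8
Summing the groups: <K> = A^8 - A^4 + 1 - A^-4 + A^-8

Answer: A^8 - A^4 + 1 - A^-4 + A^-8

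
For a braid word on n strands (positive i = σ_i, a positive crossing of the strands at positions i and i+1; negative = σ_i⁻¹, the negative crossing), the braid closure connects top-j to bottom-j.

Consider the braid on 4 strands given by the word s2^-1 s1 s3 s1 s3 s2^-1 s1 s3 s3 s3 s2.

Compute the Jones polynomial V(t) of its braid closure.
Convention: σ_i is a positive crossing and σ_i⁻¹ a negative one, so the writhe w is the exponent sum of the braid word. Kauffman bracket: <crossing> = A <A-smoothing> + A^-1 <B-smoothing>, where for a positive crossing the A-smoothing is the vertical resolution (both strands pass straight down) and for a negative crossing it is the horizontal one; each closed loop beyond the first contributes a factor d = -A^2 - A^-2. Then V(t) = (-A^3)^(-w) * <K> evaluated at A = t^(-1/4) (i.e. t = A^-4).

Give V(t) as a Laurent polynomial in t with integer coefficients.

The presented braid s2^-1 s1 s3 s1 s3 s2^-1 s1 s3 s3 s3 s2 on 4 strands reduces by inverse Markov moves (closure unchanged at each step):
  Deconjugate: the word is γ·β·γ⁻¹ with γ = s2^-1 (prefix) and γ⁻¹ = s2 (suffix); strip both.
Reduced to β = s1 s3 s1 s3 s2^-1 s1 s3 s3 s3 on 4 strands, 9 crossings.
Compute on β:
Braid: s1 s3 s1 s3 s2^-1 s1 s3 s3 s3 on 4 strands, 9 crossings.
Writhe w = (#positive) - (#negative) = 8 - 1 = 7.
Computing the Kauffman bracket via state sum. There are 2^9 = 512 states.
For each crossing: s=0 is the vertical smoothing, s=1 horizontal. Crossing k contributes A^(sign_k * (1 - 2*s_k)); loop factor d = -A^2 - A^-2.
Tabulate the states by total A-exponent and number of loops L (A-exp: L × count):
  A^9: L=3 ×1
  A^7: L=2 ×8, L=4 ×1
  A^5: L=1 ×15, L=3 ×21
  A^3: L=2 ×60, L=4 ×24
  A^1: L=3 ×110, L=5 ×16
  A^-1: L=4 ×120, L=6 ×6
  A^-3: L=5 ×83, L=7 ×1
  A^-5: L=6 ×36
  A^-7: L=7 ×9
  A^-9: L=8 ×1
Each group contributes A^e * Σ count * d^(L-1):
Powers of d = -A^2 - A^-2: d^2 = A^4 + 2 + A^-4; d^3 = -A^6 - 3*A^2 - 3*A^-2 - A^-6; d^4 = A^8 + 4*A^4 + 6 + 4*A^-4 + A^-8; d^5 = -A^10 - 5*A^6 - 10*A^2 - 10*A^-2 - 5*A^-6 - A^-10; d^6 = A^12 + 6*A^8 + 15*A^4 + 20 + 15*A^-4 + 6*A^-8 + A^-12; d^7 = -A^14 - 7*A^10 - 21*A^6 - 35*A^2 - 35*A^-2 - 21*A^-6 - 7*A^-10 - A^-14.
  A^9 * (d^2) = A^13 + 2*A^9 + A^5
  A^7 * (8*d + d^3) = -A^13 - 11*A^9 - 11*A^5 - A
  A^5 * (15 + 21*d^2) = 21*A^9 + 57*A^5 + 21*A
  A^3 * (60*d + 24*d^3) = -24*A^9 - 132*A^5 - 132*A - 24*A^-3
  A^1 * (110*d^2 + 16*d^4) = 16*A^9 + 174*A^5 + 316*A + 174*A^-3 + 16*A^-7
  A^-1 * (120*d^3 + 6*d^5) = -6*A^9 - 150*A^5 - 420*A - 420*A^-3 - 150*A^-7 - 6*A^-11
  A^-3 * (83*d^4 + d^6) = A^9 + 89*A^5 + 347*A + 518*A^-3 + 347*A^-7 + 89*A^-11 + A^-15
  A^-5 * (36*d^5) = -36*A^5 - 180*A - 360*A^-3 - 360*A^-7 - 180*A^-11 - 36*A^-15
  A^-7 * (9*d^6) = 9*A^5 + 54*A + 135*A^-3 + 180*A^-7 + 135*A^-11 + 54*A^-15 + 9*A^-19
  A^-9 * (d^7) = -A^5 - 7*A - 21*A^-3 - 35*A^-7 - 35*A^-11 - 21*A^-15 - 7*A^-19 - A^-23
Summing the groups: <K> = -A^9 - 2*A + 2*A^-3 - 2*A^-7 + 3*A^-11 - 2*A^-15 + 2*A^-19 - A^-23
Normalise by the writhe: (-A^3)^(-w) = (-A^3)^(-7) = -A^-21, so f(A) = -A^-21 * <K> = A^-12 + 2*A^-20 - 2*A^-24 + 2*A^-28 - 3*A^-32 + 2*A^-36 - 2*A^-40 + A^-44.
Substitute A = t^(-1/4), i.e. A^e → t^(-e/4): V(t) = t^11 - 2*t^10 + 2*t^9 - 3*t^8 + 2*t^7 - 2*t^6 + 2*t^5 + t^3

Answer: t^11 - 2*t^10 + 2*t^9 - 3*t^8 + 2*t^7 - 2*t^6 + 2*t^5 + t^3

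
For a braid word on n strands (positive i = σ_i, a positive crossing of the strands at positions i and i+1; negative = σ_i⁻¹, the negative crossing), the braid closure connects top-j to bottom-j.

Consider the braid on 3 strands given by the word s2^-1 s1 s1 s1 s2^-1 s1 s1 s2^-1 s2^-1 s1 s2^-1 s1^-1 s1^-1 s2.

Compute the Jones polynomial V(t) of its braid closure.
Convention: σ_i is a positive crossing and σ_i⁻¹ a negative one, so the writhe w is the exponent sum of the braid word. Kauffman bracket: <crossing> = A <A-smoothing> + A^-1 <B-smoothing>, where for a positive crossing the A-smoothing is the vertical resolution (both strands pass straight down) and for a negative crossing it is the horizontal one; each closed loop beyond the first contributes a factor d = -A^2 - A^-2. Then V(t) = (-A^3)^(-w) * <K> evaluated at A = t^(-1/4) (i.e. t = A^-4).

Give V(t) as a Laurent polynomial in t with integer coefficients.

t^4 - 3*t^3 + 5*t^2 - 6*t + 7 - 6*t^-1 + 5*t^-2 - 3*t^-3 + t^-4

Derivation:
The presented braid s2^-1 s1 s1 s1 s2^-1 s1 s1 s2^-1 s2^-1 s1 s2^-1 s1^-1 s1^-1 s2 on 3 strands reduces by inverse Markov moves (closure unchanged at each step):
  Deconjugate: the word is γ·β·γ⁻¹ with γ = s2^-1 s1 (prefix) and γ⁻¹ = s1^-1 s2 (suffix); strip both.
  Deconjugate: the word is γ·β·γ⁻¹ with γ = s1 (prefix) and γ⁻¹ = s1^-1 (suffix); strip both.
Reduced to β = s1 s2^-1 s1 s1 s2^-1 s2^-1 s1 s2^-1 on 3 strands, 8 crossings.
Compute on β:
Braid: s1 s2^-1 s1 s1 s2^-1 s2^-1 s1 s2^-1 on 3 strands, 8 crossings.
Writhe w = (#positive) - (#negative) = 4 - 4 = 0.
State-sum expansion of <K>. There are 2^8 = 256 states.
Each crossing splits two ways (0=vertical, 1=horizontal). The state's weight is A^(#A-smoothings - #B-smoothings) * d^(loops - 1).
Tabulate the states by total A-exponent and number of loops L (A-exp: L × count):
  A^8: L=5 ×1
  A^6: L=4 ×8
  A^4: L=3 ×27, L=5 ×1
  A^2: L=2 ×47, L=4 ×9
  A^0: L=1 ×37, L=3 ×32, L=5 ×1
  A^-2: L=2 ×47, L=4 ×9
  A^-4: L=3 ×27, L=5 ×1
  A^-6: L=4 ×8
  A^-8: L=5 ×1
Each group contributes A^e * Σ count * d^(L-1):
Powers of d = -A^2 - A^-2: d^2 = A^4 + 2 + A^-4; d^3 = -A^6 - 3*A^2 - 3*A^-2 - A^-6; d^4 = A^8 + 4*A^4 + 6 + 4*A^-4 + A^-8.
  A^8 * (d^4) = A^16 + 4*A^12 + 6*A^8 + 4*A^4 + 1
  A^6 * (8*d^3) = -8*A^12 - 24*A^8 - 24*A^4 - 8
  A^4 * (27*d^2 + d^4) = A^12 + 31*A^8 + 60*A^4 + 31 + A^-4
  A^2 * (47*d + 9*d^3) = -9*A^8 - 74*A^4 - 74 - 9*A^-4
  A^0 * (37 + 32*d^2 + d^4) = A^8 + 36*A^4 + 107 + 36*A^-4 + A^-8
  A^-2 * (47*d + 9*d^3) = -9*A^4 - 74 - 74*A^-4 - 9*A^-8
  A^-4 * (27*d^2 + d^4) = A^4 + 31 + 60*A^-4 + 31*A^-8 + A^-12
  A^-6 * (8*d^3) = -8 - 24*A^-4 - 24*A^-8 - 8*A^-12
  A^-8 * (d^4) = 1 + 4*A^-4 + 6*A^-8 + 4*A^-12 + A^-16
Summing the groups: <K> = A^16 - 3*A^12 + 5*A^8 - 6*A^4 + 7 - 6*A^-4 + 5*A^-8 - 3*A^-12 + A^-16
Normalise by the writhe: (-A^3)^(-w) = (-A^3)^(0) = 1, so f(A) = 1 * <K> = A^16 - 3*A^12 + 5*A^8 - 6*A^4 + 7 - 6*A^-4 + 5*A^-8 - 3*A^-12 + A^-16.
Substitute A = t^(-1/4), i.e. A^e → t^(-e/4): V(t) = t^4 - 3*t^3 + 5*t^2 - 6*t + 7 - 6*t^-1 + 5*t^-2 - 3*t^-3 + t^-4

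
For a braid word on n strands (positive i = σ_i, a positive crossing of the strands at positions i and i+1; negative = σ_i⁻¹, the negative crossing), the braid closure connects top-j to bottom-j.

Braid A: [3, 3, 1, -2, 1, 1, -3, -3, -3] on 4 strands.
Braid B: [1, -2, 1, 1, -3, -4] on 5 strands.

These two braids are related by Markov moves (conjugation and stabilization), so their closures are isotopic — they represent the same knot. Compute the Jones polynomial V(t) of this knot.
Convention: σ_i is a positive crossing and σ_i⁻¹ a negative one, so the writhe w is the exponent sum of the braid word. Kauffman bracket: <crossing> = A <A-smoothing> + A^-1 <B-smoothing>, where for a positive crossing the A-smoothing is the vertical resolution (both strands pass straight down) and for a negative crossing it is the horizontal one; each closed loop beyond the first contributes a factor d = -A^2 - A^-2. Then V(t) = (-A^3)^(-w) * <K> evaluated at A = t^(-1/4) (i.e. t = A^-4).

Markov-equivalent braids have isotopic closures, hence identical knot invariants. Strip the Markov moves from each word to reach a common short braid β, then compute V(t) once on β.
Braid A: s3 s3 s1 s2^-1 s1 s1 s3^-1 s3^-1 s3^-1 on 4 strands reduces by inverse Markov moves (closure unchanged at each step):
  Deconjugate: the word is γ·β·γ⁻¹ with γ = s3 s3 (prefix) and γ⁻¹ = s3^-1 s3^-1 (suffix); strip both.
  Destabilize: the word has the form β·s3^-1 where s3^-1 occurs only as the final letter (β ∈ B_3); drop it and the last strand → 3 strands.
Reduced to β = s1 s2^-1 s1 s1 on 3 strands, 4 crossings.
Braid B: s1 s2^-1 s1 s1 s3^-1 s4^-1 on 5 strands reduces by inverse Markov moves (closure unchanged at each step):
  Destabilize: the word has the form β·s4^-1 where s4^-1 occurs only as the final letter (β ∈ B_4); drop it and the last strand → 4 strands.
  Destabilize: the word has the form β·s3^-1 where s3^-1 occurs only as the final letter (β ∈ B_3); drop it and the last strand → 3 strands.
Reduced to β = s1 s2^-1 s1 s1 on 3 strands, 4 crossings.
Both give the same β = s1 s2^-1 s1 s1 on 3 strands, so one state sum suffices:
Braid: s1 s2^-1 s1 s1 on 3 strands, 4 crossings.
Writhe w = (#positive) - (#negative) = 3 - 1 = 2.
Computing the Kauffman bracket via state sum. There are 2^4 = 16 states.
For each crossing: s=0 is the vertical smoothing, s=1 horizontal. Crossing k contributes A^(sign_k * (1 - 2*s_k)); loop factor d = -A^2 - A^-2.
  state 0000: A-exp=+2, loops=3, term = A^2 * d^2
  state 0001: A-exp=+0, loops=2, term = A^0 * d^1
  state 0010: A-exp=+0, loops=2, term = A^0 * d^1
  state 0011: A-exp=-2, loops=3, term = A^-2 * d^2
  state 0100: A-exp=+4, loops=2, term = A^4 * d^1
  state 0101: A-exp=+2, loops=1, term = A^2 * d^0
  state 0110: A-exp=+2, loops=1, term = A^2 * d^0
  state 0111: A-exp=+0, loops=2, term = A^0 * d^1
  state 1000: A-exp=+0, loops=2, term = A^0 * d^1
  state 1001: A-exp=-2, loops=3, term = A^-2 * d^2
  state 1010: A-exp=-2, loops=3, term = A^-2 * d^2
  state 1011: A-exp=-4, loops=4, term = A^-4 * d^3
  state 1100: A-exp=+2, loops=1, term = A^2 * d^0
  state 1101: A-exp=+0, loops=2, term = A^0 * d^1
  state 1110: A-exp=+0, loops=2, term = A^0 * d^1
  state 1111: A-exp=-2, loops=3, term = A^-2 * d^2
Collect the terms by A-exponent (count of states per loop number):
Powers of d = -A^2 - A^-2: d^2 = A^4 + 2 + A^-4; d^3 = -A^6 - 3*A^2 - 3*A^-2 - A^-6.
  A^4 * (d) = -A^6 - A^2
  A^2 * (3 + d^2) = A^6 + 5*A^2 + A^-2
  A^0 * (6*d) = -6*A^2 - 6*A^-2
  A^-2 * (4*d^2) = 4*A^2 + 8*A^-2 + 4*A^-6
  A^-4 * (d^3) = -A^2 - 3*A^-2 - 3*A^-6 - A^-10
Summing the groups: <K> = A^2 + A^-6 - A^-10
Normalise by the writhe: (-A^3)^(-w) = (-A^3)^(-2) = A^-6, so f(A) = A^-6 * <K> = A^-4 + A^-12 - A^-16.
Substitute A = t^(-1/4), i.e. A^e → t^(-e/4): V(t) = -t^4 + t^3 + t

Answer: -t^4 + t^3 + t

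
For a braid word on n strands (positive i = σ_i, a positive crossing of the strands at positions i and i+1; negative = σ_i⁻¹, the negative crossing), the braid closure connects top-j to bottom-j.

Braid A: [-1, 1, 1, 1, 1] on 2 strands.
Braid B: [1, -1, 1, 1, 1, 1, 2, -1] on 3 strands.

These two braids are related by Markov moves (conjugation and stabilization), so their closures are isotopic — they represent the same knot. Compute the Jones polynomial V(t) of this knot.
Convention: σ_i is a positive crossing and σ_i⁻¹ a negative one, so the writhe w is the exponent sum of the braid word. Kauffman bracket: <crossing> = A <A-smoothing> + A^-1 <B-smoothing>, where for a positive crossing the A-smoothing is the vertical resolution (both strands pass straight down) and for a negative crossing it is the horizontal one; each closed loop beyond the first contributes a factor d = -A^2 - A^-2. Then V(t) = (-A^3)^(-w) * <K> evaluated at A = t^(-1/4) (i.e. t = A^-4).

Markov-equivalent braids have isotopic closures, hence identical knot invariants. Strip the Markov moves from each word to reach a common short braid β, then compute V(t) once on β.
Braid A: s1^-1 s1 s1 s1 s1 on 2 strands has no conjugating prefix/suffix or stabilization to strip; take β = s1^-1 s1 s1 s1 s1.
Braid B: s1 s1^-1 s1 s1 s1 s1 s2 s1^-1 on 3 strands reduces by inverse Markov moves (closure unchanged at each step):
  Deconjugate: the word is γ·β·γ⁻¹ with γ = s1 (prefix) and γ⁻¹ = s1^-1 (suffix); strip both.
  Destabilize: the word has the form β·s2 where s2 occurs only as the final letter (β ∈ B_2); drop it and the last strand → 2 strands.
Reduced to β = s1^-1 s1 s1 s1 s1 on 2 strands, 5 crossings.
Both give the same β = s1^-1 s1 s1 s1 s1 on 2 strands, so one state sum suffices:
First cancel adjacent σ_i σ_i⁻¹ pairs (Reidemeister II — same braid, same closure): s1^-1 s1 s1 s1 s1 → s1 s1 s1.
Braid: s1 s1 s1 on 2 strands, 3 crossings.
Writhe w = (#positive) - (#negative) = 3 - 0 = 3.
Enumerate smoothing states for the bracket polynomial. There are 2^3 = 8 states.
Each crossing splits two ways (0=vertical, 1=horizontal). The state's weight is A^(#A-smoothings - #B-smoothings) * d^(loops - 1).
  state 000: A-exp=+3, loops=2, term = A^3 * d^1
  state 001: A-exp=+1, loops=1, term = A^1 * d^0
  state 010: A-exp=+1, loops=1, term = A^1 * d^0
  state 011: A-exp=-1, loops=2, term = A^-1 * d^1
  state 100: A-exp=+1, loops=1, term = A^1 * d^0
  state 101: A-exp=-1, loops=2, term = A^-1 * d^1
  state 110: A-exp=-1, loops=2, term = A^-1 * d^1
  state 111: A-exp=-3, loops=3, term = A^-3 * d^2
Collect the terms by A-exponent (count of states per loop number):
Powers of d = -A^2 - A^-2: d^2 = A^4 + 2 + A^-4.
  A^3 * (d) = -A^5 - A
  A^1 * (3) = 3*A
  A^-1 * (3*d) = -3*A - 3*A^-3
  A^-3 * (d^2) = A + 2*A^-3 + A^-7
Summing the groups: <K> = -A^5 - A^-3 + A^-7
Normalise by the writhe: (-A^3)^(-w) = (-A^3)^(-3) = -A^-9, so f(A) = -A^-9 * <K> = A^-4 + A^-12 - A^-16.
Substitute A = t^(-1/4), i.e. A^e → t^(-e/4): V(t) = -t^4 + t^3 + t

Answer: -t^4 + t^3 + t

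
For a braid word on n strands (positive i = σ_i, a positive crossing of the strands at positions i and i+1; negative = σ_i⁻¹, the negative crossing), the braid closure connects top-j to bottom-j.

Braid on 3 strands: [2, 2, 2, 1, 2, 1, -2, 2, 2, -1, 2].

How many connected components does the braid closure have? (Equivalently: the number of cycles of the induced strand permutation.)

Track the strand permutation on 3 strands, starting from identity.
  step 1: s2 swaps positions 2,3 -> [1 3 2]
  step 2: s2 swaps positions 2,3 -> [1 2 3]
  step 3: s2 swaps positions 2,3 -> [1 3 2]
  step 4: s1 swaps positions 1,2 -> [3 1 2]
  step 5: s2 swaps positions 2,3 -> [3 2 1]
  step 6: s1 swaps positions 1,2 -> [2 3 1]
  step 7: s2^-1 swaps positions 2,3 -> [2 1 3]
  step 8: s2 swaps positions 2,3 -> [2 3 1]
  step 9: s2 swaps positions 2,3 -> [2 1 3]
  step 10: s1^-1 swaps positions 1,2 -> [1 2 3]
  step 11: s2 swaps positions 2,3 -> [1 3 2]
Final permutation (position -> original strand): [1 3 2]
Closure components = cycle count of this permutation = 2.

Answer: 2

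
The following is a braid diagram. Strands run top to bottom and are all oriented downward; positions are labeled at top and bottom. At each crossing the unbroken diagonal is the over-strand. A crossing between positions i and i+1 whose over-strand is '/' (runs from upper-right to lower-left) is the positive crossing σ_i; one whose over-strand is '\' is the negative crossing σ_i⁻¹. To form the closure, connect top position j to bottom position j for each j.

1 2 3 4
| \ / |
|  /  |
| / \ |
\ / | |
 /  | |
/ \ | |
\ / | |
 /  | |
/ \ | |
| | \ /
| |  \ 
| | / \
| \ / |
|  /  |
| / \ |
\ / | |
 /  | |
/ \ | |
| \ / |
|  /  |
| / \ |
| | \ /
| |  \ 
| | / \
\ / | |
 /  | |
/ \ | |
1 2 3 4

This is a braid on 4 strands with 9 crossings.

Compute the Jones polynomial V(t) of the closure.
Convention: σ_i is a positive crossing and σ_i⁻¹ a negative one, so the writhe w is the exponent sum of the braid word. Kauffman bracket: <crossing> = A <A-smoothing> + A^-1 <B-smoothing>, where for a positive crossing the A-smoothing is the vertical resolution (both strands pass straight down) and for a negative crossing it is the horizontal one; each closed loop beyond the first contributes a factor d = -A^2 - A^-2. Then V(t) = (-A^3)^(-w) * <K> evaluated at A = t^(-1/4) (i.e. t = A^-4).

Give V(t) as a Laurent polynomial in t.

-t^7 + 2*t^6 - 2*t^5 + 2*t^4 - 2*t^3 + 2*t^2 - t + 1

Derivation:
Reading the diagram top to bottom ('/'-over between positions i,i+1 = s_i, '\'-over = s_i^-1): braid word = s2 s1 s1 s3^-1 s2 s1 s2 s3^-1 s1.
Braid: s2 s1 s1 s3^-1 s2 s1 s2 s3^-1 s1 on 4 strands, 9 crossings.
Writhe w = (#positive) - (#negative) = 7 - 2 = 5.
State-sum expansion of <K>. There are 2^9 = 512 states.
Each crossing splits two ways (0=vertical, 1=horizontal). The state's weight is A^(#A-smoothings - #B-smoothings) * d^(loops - 1).
Tabulate the states by total A-exponent and number of loops L (A-exp: L × count):
  A^9: L=4 ×1
  A^7: L=3 ×9
  A^5: L=2 ×28, L=4 ×8
  A^3: L=1 ×32, L=3 ×48, L=5 ×4
  A^1: L=2 ×91, L=4 ×34, L=6 ×1
  A^-1: L=1 ×23, L=3 ×92, L=5 ×11
  A^-3: L=2 ×43, L=4 ×40, L=6 ×1
  A^-5: L=1 ×4, L=3 ×26, L=5 ×6
  A^-7: L=2 ×4, L=4 ×5
  A^-9: L=3 ×1
Each group contributes A^e * Σ count * d^(L-1):
Powers of d = -A^2 - A^-2: d^2 = A^4 + 2 + A^-4; d^3 = -A^6 - 3*A^2 - 3*A^-2 - A^-6; d^4 = A^8 + 4*A^4 + 6 + 4*A^-4 + A^-8; d^5 = -A^10 - 5*A^6 - 10*A^2 - 10*A^-2 - 5*A^-6 - A^-10.
  A^9 * (d^3) = -A^15 - 3*A^11 - 3*A^7 - A^3
  A^7 * (9*d^2) = 9*A^11 + 18*A^7 + 9*A^3
  A^5 * (28*d + 8*d^3) = -8*A^11 - 52*A^7 - 52*A^3 - 8*A^-1
  A^3 * (32 + 48*d^2 + 4*d^4) = 4*A^11 + 64*A^7 + 152*A^3 + 64*A^-1 + 4*A^-5
  A^1 * (91*d + 34*d^3 + d^5) = -A^11 - 39*A^7 - 203*A^3 - 203*A^-1 - 39*A^-5 - A^-9
  A^-1 * (23 + 92*d^2 + 11*d^4) = 11*A^7 + 136*A^3 + 273*A^-1 + 136*A^-5 + 11*A^-9
  A^-3 * (43*d + 40*d^3 + d^5) = -A^7 - 45*A^3 - 173*A^-1 - 173*A^-5 - 45*A^-9 - A^-13
  A^-5 * (4 + 26*d^2 + 6*d^4) = 6*A^3 + 50*A^-1 + 92*A^-5 + 50*A^-9 + 6*A^-13
  A^-7 * (4*d + 5*d^3) = -5*A^-1 - 19*A^-5 - 19*A^-9 - 5*A^-13
  A^-9 * (d^2) = A^-5 + 2*A^-9 + A^-13
Summing the groups: <K> = -A^15 + A^11 - 2*A^7 + 2*A^3 - 2*A^-1 + 2*A^-5 - 2*A^-9 + A^-13
Normalise by the writhe: (-A^3)^(-w) = (-A^3)^(-5) = -A^-15, so f(A) = -A^-15 * <K> = 1 - A^-4 + 2*A^-8 - 2*A^-12 + 2*A^-16 - 2*A^-20 + 2*A^-24 - A^-28.
Substitute A = t^(-1/4), i.e. A^e → t^(-e/4): V(t) = -t^7 + 2*t^6 - 2*t^5 + 2*t^4 - 2*t^3 + 2*t^2 - t + 1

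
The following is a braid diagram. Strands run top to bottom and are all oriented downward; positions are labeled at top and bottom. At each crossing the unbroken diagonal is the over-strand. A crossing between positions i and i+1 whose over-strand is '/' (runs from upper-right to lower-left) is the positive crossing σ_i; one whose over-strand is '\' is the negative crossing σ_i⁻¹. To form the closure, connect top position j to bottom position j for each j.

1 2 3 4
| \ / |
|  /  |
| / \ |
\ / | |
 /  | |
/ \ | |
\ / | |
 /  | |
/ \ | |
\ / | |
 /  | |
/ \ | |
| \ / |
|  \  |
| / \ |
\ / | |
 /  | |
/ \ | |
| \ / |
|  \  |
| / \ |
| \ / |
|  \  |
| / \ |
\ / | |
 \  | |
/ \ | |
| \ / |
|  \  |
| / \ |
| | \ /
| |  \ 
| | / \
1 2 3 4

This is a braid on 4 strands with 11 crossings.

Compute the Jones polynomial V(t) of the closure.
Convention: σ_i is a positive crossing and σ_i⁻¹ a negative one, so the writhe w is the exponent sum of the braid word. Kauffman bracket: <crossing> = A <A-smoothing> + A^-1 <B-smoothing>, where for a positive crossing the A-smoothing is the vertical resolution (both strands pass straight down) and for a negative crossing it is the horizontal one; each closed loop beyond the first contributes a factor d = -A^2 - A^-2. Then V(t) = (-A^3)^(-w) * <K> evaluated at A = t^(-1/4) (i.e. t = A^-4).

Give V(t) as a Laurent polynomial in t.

Reading the diagram top to bottom ('/'-over between positions i,i+1 = s_i, '\'-over = s_i^-1): braid word = s2 s1 s1 s1 s2^-1 s1 s2^-1 s2^-1 s1^-1 s2^-1 s3^-1.
The presented braid s2 s1 s1 s1 s2^-1 s1 s2^-1 s2^-1 s1^-1 s2^-1 s3^-1 on 4 strands reduces by inverse Markov moves (closure unchanged at each step):
  Destabilize: the word has the form β·s3^-1 where s3^-1 occurs only as the final letter (β ∈ B_3); drop it and the last strand → 3 strands.
  Deconjugate: the word is γ·β·γ⁻¹ with γ = s2 s1 (prefix) and γ⁻¹ = s1^-1 s2^-1 (suffix); strip both.
Reduced to β = s1 s1 s2^-1 s1 s2^-1 s2^-1 on 3 strands, 6 crossings.
Compute on β:
Braid: s1 s1 s2^-1 s1 s2^-1 s2^-1 on 3 strands, 6 crossings.
Writhe w = (#positive) - (#negative) = 3 - 3 = 0.
Enumerate smoothing states for the bracket polynomial. There are 2^6 = 64 states.
For each crossing: s=0 is the vertical smoothing, s=1 horizontal. Crossing k contributes A^(sign_k * (1 - 2*s_k)); loop factor d = -A^2 - A^-2.
Tabulate the states by total A-exponent and number of loops L (A-exp: L × count):
  A^6: L=4 ×1
  A^4: L=3 ×6
  A^2: L=2 ×14, L=4 ×1
  A^0: L=1 ×13, L=3 ×7
  A^-2: L=2 ×14, L=4 ×1
  A^-4: L=3 ×6
  A^-6: L=4 ×1
Each group contributes A^e * Σ count * d^(L-1):
Powers of d = -A^2 - A^-2: d^2 = A^4 + 2 + A^-4; d^3 = -A^6 - 3*A^2 - 3*A^-2 - A^-6.
  A^6 * (d^3) = -A^12 - 3*A^8 - 3*A^4 - 1
  A^4 * (6*d^2) = 6*A^8 + 12*A^4 + 6
  A^2 * (14*d + d^3) = -A^8 - 17*A^4 - 17 - A^-4
  A^0 * (13 + 7*d^2) = 7*A^4 + 27 + 7*A^-4
  A^-2 * (14*d + d^3) = -A^4 - 17 - 17*A^-4 - A^-8
  A^-4 * (6*d^2) = 6 + 12*A^-4 + 6*A^-8
  A^-6 * (d^3) = -1 - 3*A^-4 - 3*A^-8 - A^-12
Summing the groups: <K> = -A^12 + 2*A^8 - 2*A^4 + 3 - 2*A^-4 + 2*A^-8 - A^-12
Normalise by the writhe: (-A^3)^(-w) = (-A^3)^(0) = 1, so f(A) = 1 * <K> = -A^12 + 2*A^8 - 2*A^4 + 3 - 2*A^-4 + 2*A^-8 - A^-12.
Substitute A = t^(-1/4), i.e. A^e → t^(-e/4): V(t) = -t^3 + 2*t^2 - 2*t + 3 - 2*t^-1 + 2*t^-2 - t^-3

Answer: -t^3 + 2*t^2 - 2*t + 3 - 2*t^-1 + 2*t^-2 - t^-3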